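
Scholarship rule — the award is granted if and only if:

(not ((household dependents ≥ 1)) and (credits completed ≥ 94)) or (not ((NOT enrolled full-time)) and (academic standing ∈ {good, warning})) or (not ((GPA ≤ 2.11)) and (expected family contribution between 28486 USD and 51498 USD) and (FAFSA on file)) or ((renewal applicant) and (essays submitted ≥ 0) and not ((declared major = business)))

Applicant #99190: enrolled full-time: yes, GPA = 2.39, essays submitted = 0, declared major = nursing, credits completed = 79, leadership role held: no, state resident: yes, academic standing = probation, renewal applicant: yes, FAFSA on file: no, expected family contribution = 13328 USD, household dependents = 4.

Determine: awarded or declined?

Awarded

Atomic conditions:
  household dependents ≥ 1: 4 ≥ 1 is true
  credits completed ≥ 94: 79 ≥ 94 is false
  NOT enrolled full-time: yes → false
  academic standing ∈ {good, warning}: probation is not in the set → false
  GPA ≤ 2.11: 2.39 ≤ 2.11 is false
  expected family contribution between 28486 USD and 51498 USD: 13328 in [28486, 51498] is false
  FAFSA on file: no → false
  renewal applicant: yes → true
  essays submitted ≥ 0: 0 ≥ 0 is true
  declared major = business: nursing == business is false
Combine:
[1.1] NOT true = false
[1] false AND false = false
[2.1] NOT false = true
[2] true AND false = false
[3.1] NOT false = true
[3] true AND false AND false = false
[4.3] NOT false = true
[4] true AND true AND true = true
[root] false OR false OR false OR true = true
Overall: true → awarded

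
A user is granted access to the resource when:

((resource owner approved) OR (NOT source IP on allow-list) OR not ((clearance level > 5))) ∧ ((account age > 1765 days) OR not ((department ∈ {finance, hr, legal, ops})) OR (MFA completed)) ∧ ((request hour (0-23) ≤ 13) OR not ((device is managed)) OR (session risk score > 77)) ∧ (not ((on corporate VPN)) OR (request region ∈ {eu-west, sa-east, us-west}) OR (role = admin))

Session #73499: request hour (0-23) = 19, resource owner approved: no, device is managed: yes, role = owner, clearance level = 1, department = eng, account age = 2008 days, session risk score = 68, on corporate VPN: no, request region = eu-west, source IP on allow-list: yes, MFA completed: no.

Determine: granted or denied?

Denied

Atomic conditions:
  resource owner approved: no → false
  NOT source IP on allow-list: yes → false
  clearance level > 5: 1 > 5 is false
  account age > 1765 days: 2008 > 1765 is true
  department ∈ {finance, hr, legal, ops}: eng is not in the set → false
  MFA completed: no → false
  request hour (0-23) ≤ 13: 19 ≤ 13 is false
  device is managed: yes → true
  session risk score > 77: 68 > 77 is false
  on corporate VPN: no → false
  request region ∈ {eu-west, sa-east, us-west}: eu-west is in the set → true
  role = admin: owner == admin is false
Combine:
[1.3] NOT false = true
[1] false OR false OR true = true
[2.2] NOT false = true
[2] true OR true OR false = true
[3.2] NOT true = false
[3] false OR false OR false = false
[4.1] NOT false = true
[4] true OR true OR false = true
[root] true AND true AND false AND true = false
Overall: false → denied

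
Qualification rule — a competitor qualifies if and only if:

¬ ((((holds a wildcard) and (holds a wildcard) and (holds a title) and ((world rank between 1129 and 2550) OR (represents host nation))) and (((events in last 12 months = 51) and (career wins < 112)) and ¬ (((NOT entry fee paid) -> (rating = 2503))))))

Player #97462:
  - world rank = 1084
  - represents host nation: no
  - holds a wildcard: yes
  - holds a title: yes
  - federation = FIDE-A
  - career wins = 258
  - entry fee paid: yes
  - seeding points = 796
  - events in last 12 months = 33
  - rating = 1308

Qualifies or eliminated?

Atomic conditions:
  holds a wildcard: yes → true
  holds a title: yes → true
  world rank between 1129 and 2550: 1084 in [1129, 2550] is false
  represents host nation: no → false
  events in last 12 months = 51: 33 == 51 is false
  career wins < 112: 258 < 112 is false
  NOT entry fee paid: yes → false
  rating = 2503: 1308 == 2503 is false
Combine:
[1.1.4] false OR false = false
[1.1] true AND true AND true AND false = false
[1.2.1] false AND false = false
[1.2.2.1] false → false (antecedent false ⇒ implication holds) = true
[1.2.2] NOT true = false
[1.2] false AND false = false
[1] false AND false = false
[root] NOT false = true
Overall: true → qualifies

Qualifies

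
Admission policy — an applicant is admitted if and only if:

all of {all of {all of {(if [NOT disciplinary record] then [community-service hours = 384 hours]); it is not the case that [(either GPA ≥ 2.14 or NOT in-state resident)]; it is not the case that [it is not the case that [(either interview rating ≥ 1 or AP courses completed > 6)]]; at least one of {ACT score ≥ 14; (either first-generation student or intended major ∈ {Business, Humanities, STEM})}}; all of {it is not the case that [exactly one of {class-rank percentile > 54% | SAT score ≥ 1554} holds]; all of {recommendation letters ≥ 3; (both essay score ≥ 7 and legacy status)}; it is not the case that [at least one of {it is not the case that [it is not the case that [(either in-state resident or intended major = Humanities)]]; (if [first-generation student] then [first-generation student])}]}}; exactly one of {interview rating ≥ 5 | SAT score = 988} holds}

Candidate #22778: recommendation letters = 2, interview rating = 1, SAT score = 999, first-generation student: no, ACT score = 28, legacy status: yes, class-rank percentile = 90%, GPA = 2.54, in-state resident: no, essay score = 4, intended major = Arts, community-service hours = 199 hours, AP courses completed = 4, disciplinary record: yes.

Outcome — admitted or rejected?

Atomic conditions:
  NOT disciplinary record: yes → false
  community-service hours = 384 hours: 199 == 384 is false
  GPA ≥ 2.14: 2.54 ≥ 2.14 is true
  NOT in-state resident: no → true
  interview rating ≥ 1: 1 ≥ 1 is true
  AP courses completed > 6: 4 > 6 is false
  ACT score ≥ 14: 28 ≥ 14 is true
  first-generation student: no → false
  intended major ∈ {Business, Humanities, STEM}: Arts is not in the set → false
  class-rank percentile > 54%: 90 > 54 is true
  SAT score ≥ 1554: 999 ≥ 1554 is false
  recommendation letters ≥ 3: 2 ≥ 3 is false
  essay score ≥ 7: 4 ≥ 7 is false
  legacy status: yes → true
  in-state resident: no → false
  intended major = Humanities: Arts == Humanities is false
  interview rating ≥ 5: 1 ≥ 5 is false
  SAT score = 988: 999 == 988 is false
Combine:
[1.1.1] false → false (antecedent false ⇒ implication holds) = true
[1.1.2.1] true OR true = true
[1.1.2] NOT true = false
[1.1.3.1.1] true OR false = true
[1.1.3.1] NOT true = false
[1.1.3] NOT false = true
[1.1.4.2] false OR false = false
[1.1.4] true OR false = true
[1.1] true AND false AND true AND true = false
[1.2.1.1] exactly-one(true, false) = true
[1.2.1] NOT true = false
[1.2.2.2] false AND true = false
[1.2.2] false AND false = false
[1.2.3.1.1.1.1] false OR false = false
[1.2.3.1.1.1] NOT false = true
[1.2.3.1.1] NOT true = false
[1.2.3.1.2] false → false (antecedent false ⇒ implication holds) = true
[1.2.3.1] false OR true = true
[1.2.3] NOT true = false
[1.2] false AND false AND false = false
[1] false AND false = false
[2] exactly-one(false, false) = false
[root] false AND false = false
Overall: false → rejected

Rejected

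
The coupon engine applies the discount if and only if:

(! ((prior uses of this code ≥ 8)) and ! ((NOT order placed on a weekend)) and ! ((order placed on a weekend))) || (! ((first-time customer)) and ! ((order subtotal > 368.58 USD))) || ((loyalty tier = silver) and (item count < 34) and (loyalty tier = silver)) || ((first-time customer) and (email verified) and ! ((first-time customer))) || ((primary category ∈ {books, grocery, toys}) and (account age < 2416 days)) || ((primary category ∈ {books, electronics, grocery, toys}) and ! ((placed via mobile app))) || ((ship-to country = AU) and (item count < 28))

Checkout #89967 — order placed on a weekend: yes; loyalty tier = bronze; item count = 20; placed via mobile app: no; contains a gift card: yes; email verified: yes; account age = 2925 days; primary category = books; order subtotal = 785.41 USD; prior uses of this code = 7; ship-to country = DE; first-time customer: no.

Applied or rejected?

Atomic conditions:
  prior uses of this code ≥ 8: 7 ≥ 8 is false
  NOT order placed on a weekend: yes → false
  order placed on a weekend: yes → true
  first-time customer: no → false
  order subtotal > 368.58 USD: 785.41 > 368.58 is true
  loyalty tier = silver: bronze == silver is false
  item count < 34: 20 < 34 is true
  email verified: yes → true
  primary category ∈ {books, grocery, toys}: books is in the set → true
  account age < 2416 days: 2925 < 2416 is false
  primary category ∈ {books, electronics, grocery, toys}: books is in the set → true
  placed via mobile app: no → false
  ship-to country = AU: DE == AU is false
  item count < 28: 20 < 28 is true
Combine:
[1.1] NOT false = true
[1.2] NOT false = true
[1.3] NOT true = false
[1] true AND true AND false = false
[2.1] NOT false = true
[2.2] NOT true = false
[2] true AND false = false
[3] false AND true AND false = false
[4.3] NOT false = true
[4] false AND true AND true = false
[5] true AND false = false
[6.2] NOT false = true
[6] true AND true = true
[7] false AND true = false
[root] false OR false OR false OR false OR false OR true OR false = true
Overall: true → applied

Applied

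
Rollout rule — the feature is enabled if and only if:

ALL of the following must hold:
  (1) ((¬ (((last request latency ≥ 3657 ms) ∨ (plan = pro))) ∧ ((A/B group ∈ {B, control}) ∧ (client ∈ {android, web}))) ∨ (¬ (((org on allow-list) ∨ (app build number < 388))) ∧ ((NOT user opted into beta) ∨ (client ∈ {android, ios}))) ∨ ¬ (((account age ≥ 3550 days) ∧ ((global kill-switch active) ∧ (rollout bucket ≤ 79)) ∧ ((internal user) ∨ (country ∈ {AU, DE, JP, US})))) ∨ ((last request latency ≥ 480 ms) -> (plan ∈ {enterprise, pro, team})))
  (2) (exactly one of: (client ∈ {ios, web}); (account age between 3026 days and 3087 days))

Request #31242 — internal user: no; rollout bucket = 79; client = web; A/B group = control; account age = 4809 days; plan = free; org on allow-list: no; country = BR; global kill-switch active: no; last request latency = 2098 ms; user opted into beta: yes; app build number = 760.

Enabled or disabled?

Enabled

Atomic conditions:
  last request latency ≥ 3657 ms: 2098 ≥ 3657 is false
  plan = pro: free == pro is false
  A/B group ∈ {B, control}: control is in the set → true
  client ∈ {android, web}: web is in the set → true
  org on allow-list: no → false
  app build number < 388: 760 < 388 is false
  NOT user opted into beta: yes → false
  client ∈ {android, ios}: web is not in the set → false
  account age ≥ 3550 days: 4809 ≥ 3550 is true
  global kill-switch active: no → false
  rollout bucket ≤ 79: 79 ≤ 79 is true
  internal user: no → false
  country ∈ {AU, DE, JP, US}: BR is not in the set → false
  last request latency ≥ 480 ms: 2098 ≥ 480 is true
  plan ∈ {enterprise, pro, team}: free is not in the set → false
  client ∈ {ios, web}: web is in the set → true
  account age between 3026 days and 3087 days: 4809 in [3026, 3087] is false
Combine:
[1.1.1.1] false OR false = false
[1.1.1] NOT false = true
[1.1.2] true AND true = true
[1.1] true AND true = true
[1.2.1.1] false OR false = false
[1.2.1] NOT false = true
[1.2.2] false OR false = false
[1.2] true AND false = false
[1.3.1.2] false AND true = false
[1.3.1.3] false OR false = false
[1.3.1] true AND false AND false = false
[1.3] NOT false = true
[1.4] true → false = false
[1] true OR false OR true OR false = true
[2] exactly-one(true, false) = true
[root] true AND true = true
Overall: true → enabled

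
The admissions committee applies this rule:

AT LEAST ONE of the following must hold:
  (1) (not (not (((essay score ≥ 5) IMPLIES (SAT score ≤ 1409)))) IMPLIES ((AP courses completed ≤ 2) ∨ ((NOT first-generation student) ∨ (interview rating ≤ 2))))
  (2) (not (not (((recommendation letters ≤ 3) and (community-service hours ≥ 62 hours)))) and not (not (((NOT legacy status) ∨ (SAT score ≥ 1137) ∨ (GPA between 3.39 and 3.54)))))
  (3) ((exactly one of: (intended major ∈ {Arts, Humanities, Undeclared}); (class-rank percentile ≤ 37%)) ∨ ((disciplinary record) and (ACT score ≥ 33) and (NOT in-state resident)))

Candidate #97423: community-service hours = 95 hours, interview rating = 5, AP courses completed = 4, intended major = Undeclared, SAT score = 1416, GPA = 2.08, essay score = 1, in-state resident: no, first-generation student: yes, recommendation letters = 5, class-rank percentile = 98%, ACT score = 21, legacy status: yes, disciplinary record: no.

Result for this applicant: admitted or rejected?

Admitted

Atomic conditions:
  essay score ≥ 5: 1 ≥ 5 is false
  SAT score ≤ 1409: 1416 ≤ 1409 is false
  AP courses completed ≤ 2: 4 ≤ 2 is false
  NOT first-generation student: yes → false
  interview rating ≤ 2: 5 ≤ 2 is false
  recommendation letters ≤ 3: 5 ≤ 3 is false
  community-service hours ≥ 62 hours: 95 ≥ 62 is true
  NOT legacy status: yes → false
  SAT score ≥ 1137: 1416 ≥ 1137 is true
  GPA between 3.39 and 3.54: 2.08 in [3.39, 3.54] is false
  intended major ∈ {Arts, Humanities, Undeclared}: Undeclared is in the set → true
  class-rank percentile ≤ 37%: 98 ≤ 37 is false
  disciplinary record: no → false
  ACT score ≥ 33: 21 ≥ 33 is false
  NOT in-state resident: no → true
Combine:
[1.1.1.1] false → false (antecedent false ⇒ implication holds) = true
[1.1.1] NOT true = false
[1.1] NOT false = true
[1.2.2] false OR false = false
[1.2] false OR false = false
[1] true → false = false
[2.1.1.1] false AND true = false
[2.1.1] NOT false = true
[2.1] NOT true = false
[2.2.1.1] false OR true OR false = true
[2.2.1] NOT true = false
[2.2] NOT false = true
[2] false AND true = false
[3.1] exactly-one(true, false) = true
[3.2] false AND false AND true = false
[3] true OR false = true
[root] false OR false OR true = true
Overall: true → admitted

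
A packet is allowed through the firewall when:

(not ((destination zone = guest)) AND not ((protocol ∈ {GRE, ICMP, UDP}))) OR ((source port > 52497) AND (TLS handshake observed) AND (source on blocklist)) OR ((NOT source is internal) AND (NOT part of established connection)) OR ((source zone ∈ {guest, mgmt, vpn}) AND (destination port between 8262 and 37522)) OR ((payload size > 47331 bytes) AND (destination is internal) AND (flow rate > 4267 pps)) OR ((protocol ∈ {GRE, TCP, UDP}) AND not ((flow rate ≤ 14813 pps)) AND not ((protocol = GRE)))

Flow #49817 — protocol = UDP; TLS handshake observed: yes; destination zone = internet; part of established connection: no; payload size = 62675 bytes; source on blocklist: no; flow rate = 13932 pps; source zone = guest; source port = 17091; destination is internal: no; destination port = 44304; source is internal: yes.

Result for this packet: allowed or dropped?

Atomic conditions:
  destination zone = guest: internet == guest is false
  protocol ∈ {GRE, ICMP, UDP}: UDP is in the set → true
  source port > 52497: 17091 > 52497 is false
  TLS handshake observed: yes → true
  source on blocklist: no → false
  NOT source is internal: yes → false
  NOT part of established connection: no → true
  source zone ∈ {guest, mgmt, vpn}: guest is in the set → true
  destination port between 8262 and 37522: 44304 in [8262, 37522] is false
  payload size > 47331 bytes: 62675 > 47331 is true
  destination is internal: no → false
  flow rate > 4267 pps: 13932 > 4267 is true
  protocol ∈ {GRE, TCP, UDP}: UDP is in the set → true
  flow rate ≤ 14813 pps: 13932 ≤ 14813 is true
  protocol = GRE: UDP == GRE is false
Combine:
[1.1] NOT false = true
[1.2] NOT true = false
[1] true AND false = false
[2] false AND true AND false = false
[3] false AND true = false
[4] true AND false = false
[5] true AND false AND true = false
[6.2] NOT true = false
[6.3] NOT false = true
[6] true AND false AND true = false
[root] false OR false OR false OR false OR false OR false = false
Overall: false → dropped

Dropped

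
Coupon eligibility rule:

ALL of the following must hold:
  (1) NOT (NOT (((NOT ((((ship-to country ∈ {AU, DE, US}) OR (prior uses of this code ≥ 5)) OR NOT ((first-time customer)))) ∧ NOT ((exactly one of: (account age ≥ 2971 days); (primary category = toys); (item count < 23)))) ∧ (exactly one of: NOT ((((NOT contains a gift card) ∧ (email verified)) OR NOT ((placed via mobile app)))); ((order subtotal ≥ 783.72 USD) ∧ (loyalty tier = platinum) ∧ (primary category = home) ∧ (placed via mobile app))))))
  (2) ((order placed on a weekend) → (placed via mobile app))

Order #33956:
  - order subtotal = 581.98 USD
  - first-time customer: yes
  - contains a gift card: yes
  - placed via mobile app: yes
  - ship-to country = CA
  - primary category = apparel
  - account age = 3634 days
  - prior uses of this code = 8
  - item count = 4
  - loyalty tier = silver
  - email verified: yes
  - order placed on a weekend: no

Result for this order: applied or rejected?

Rejected

Atomic conditions:
  ship-to country ∈ {AU, DE, US}: CA is not in the set → false
  prior uses of this code ≥ 5: 8 ≥ 5 is true
  first-time customer: yes → true
  account age ≥ 2971 days: 3634 ≥ 2971 is true
  primary category = toys: apparel == toys is false
  item count < 23: 4 < 23 is true
  NOT contains a gift card: yes → false
  email verified: yes → true
  placed via mobile app: yes → true
  order subtotal ≥ 783.72 USD: 581.98 ≥ 783.72 is false
  loyalty tier = platinum: silver == platinum is false
  primary category = home: apparel == home is false
  order placed on a weekend: no → false
Combine:
[1.1.1.1.1.1.1] false OR true = true
[1.1.1.1.1.1.2] NOT true = false
[1.1.1.1.1.1] true OR false = true
[1.1.1.1.1] NOT true = false
[1.1.1.1.2.1] exactly-one(true, false, true) = false
[1.1.1.1.2] NOT false = true
[1.1.1.1] false AND true = false
[1.1.1.2.1.1.1] false AND true = false
[1.1.1.2.1.1.2] NOT true = false
[1.1.1.2.1.1] false OR false = false
[1.1.1.2.1] NOT false = true
[1.1.1.2.2] false AND false AND false AND true = false
[1.1.1.2] exactly-one(true, false) = true
[1.1.1] false AND true = false
[1.1] NOT false = true
[1] NOT true = false
[2] false → true (antecedent false ⇒ implication holds) = true
[root] false AND true = false
Overall: false → rejected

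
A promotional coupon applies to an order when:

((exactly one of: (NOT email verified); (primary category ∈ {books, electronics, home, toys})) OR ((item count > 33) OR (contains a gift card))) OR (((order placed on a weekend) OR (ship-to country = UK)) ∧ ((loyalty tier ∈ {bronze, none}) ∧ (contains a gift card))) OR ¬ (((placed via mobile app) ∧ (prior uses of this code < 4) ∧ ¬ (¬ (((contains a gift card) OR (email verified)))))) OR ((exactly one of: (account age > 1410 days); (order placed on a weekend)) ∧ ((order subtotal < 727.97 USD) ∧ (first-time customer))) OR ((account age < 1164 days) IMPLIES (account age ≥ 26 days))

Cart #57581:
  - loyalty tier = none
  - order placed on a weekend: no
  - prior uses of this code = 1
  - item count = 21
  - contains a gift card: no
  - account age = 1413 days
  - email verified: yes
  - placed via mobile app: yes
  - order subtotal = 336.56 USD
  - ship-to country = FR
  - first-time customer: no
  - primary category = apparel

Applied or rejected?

Applied

Atomic conditions:
  NOT email verified: yes → false
  primary category ∈ {books, electronics, home, toys}: apparel is not in the set → false
  item count > 33: 21 > 33 is false
  contains a gift card: no → false
  order placed on a weekend: no → false
  ship-to country = UK: FR == UK is false
  loyalty tier ∈ {bronze, none}: none is in the set → true
  placed via mobile app: yes → true
  prior uses of this code < 4: 1 < 4 is true
  email verified: yes → true
  account age > 1410 days: 1413 > 1410 is true
  order subtotal < 727.97 USD: 336.56 < 727.97 is true
  first-time customer: no → false
  account age < 1164 days: 1413 < 1164 is false
  account age ≥ 26 days: 1413 ≥ 26 is true
Combine:
[1.1] exactly-one(false, false) = false
[1.2] false OR false = false
[1] false OR false = false
[2.1] false OR false = false
[2.2] true AND false = false
[2] false AND false = false
[3.1.3.1.1] false OR true = true
[3.1.3.1] NOT true = false
[3.1.3] NOT false = true
[3.1] true AND true AND true = true
[3] NOT true = false
[4.1] exactly-one(true, false) = true
[4.2] true AND false = false
[4] true AND false = false
[5] false → true (antecedent false ⇒ implication holds) = true
[root] false OR false OR false OR false OR true = true
Overall: true → applied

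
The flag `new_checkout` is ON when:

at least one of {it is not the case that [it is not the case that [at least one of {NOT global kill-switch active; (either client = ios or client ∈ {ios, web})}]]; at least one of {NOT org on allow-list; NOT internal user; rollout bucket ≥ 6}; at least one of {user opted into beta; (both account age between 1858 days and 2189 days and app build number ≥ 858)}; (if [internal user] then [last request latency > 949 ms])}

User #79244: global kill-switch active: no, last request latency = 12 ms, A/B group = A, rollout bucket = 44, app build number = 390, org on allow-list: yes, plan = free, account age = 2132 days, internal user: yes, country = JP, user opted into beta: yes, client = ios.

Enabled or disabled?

Atomic conditions:
  NOT global kill-switch active: no → true
  client = ios: ios == ios is true
  client ∈ {ios, web}: ios is in the set → true
  NOT org on allow-list: yes → false
  NOT internal user: yes → false
  rollout bucket ≥ 6: 44 ≥ 6 is true
  user opted into beta: yes → true
  account age between 1858 days and 2189 days: 2132 in [1858, 2189] is true
  app build number ≥ 858: 390 ≥ 858 is false
  internal user: yes → true
  last request latency > 949 ms: 12 > 949 is false
Combine:
[1.1.1.2] true OR true = true
[1.1.1] true OR true = true
[1.1] NOT true = false
[1] NOT false = true
[2] false OR false OR true = true
[3.2] true AND false = false
[3] true OR false = true
[4] true → false = false
[root] true OR true OR true OR false = true
Overall: true → enabled

Enabled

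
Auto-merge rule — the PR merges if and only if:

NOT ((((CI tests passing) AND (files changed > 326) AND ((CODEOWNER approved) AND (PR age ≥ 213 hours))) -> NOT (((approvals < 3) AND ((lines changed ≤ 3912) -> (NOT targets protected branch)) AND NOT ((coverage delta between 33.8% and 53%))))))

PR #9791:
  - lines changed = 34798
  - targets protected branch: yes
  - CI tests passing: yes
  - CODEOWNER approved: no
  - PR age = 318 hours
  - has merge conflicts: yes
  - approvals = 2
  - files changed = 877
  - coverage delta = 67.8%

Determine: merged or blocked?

Atomic conditions:
  CI tests passing: yes → true
  files changed > 326: 877 > 326 is true
  CODEOWNER approved: no → false
  PR age ≥ 213 hours: 318 ≥ 213 is true
  approvals < 3: 2 < 3 is true
  lines changed ≤ 3912: 34798 ≤ 3912 is false
  NOT targets protected branch: yes → false
  coverage delta between 33.8% and 53%: 67.8 in [33.8, 53] is false
Combine:
[1.1.3] false AND true = false
[1.1] true AND true AND false = false
[1.2.1.2] false → false (antecedent false ⇒ implication holds) = true
[1.2.1.3] NOT false = true
[1.2.1] true AND true AND true = true
[1.2] NOT true = false
[1] false → false (antecedent false ⇒ implication holds) = true
[root] NOT true = false
Overall: false → blocked

Blocked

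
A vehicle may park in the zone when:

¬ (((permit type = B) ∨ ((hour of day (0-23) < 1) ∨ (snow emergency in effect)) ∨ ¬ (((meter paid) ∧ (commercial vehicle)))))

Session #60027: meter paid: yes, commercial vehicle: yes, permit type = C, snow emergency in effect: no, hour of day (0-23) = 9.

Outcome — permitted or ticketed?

Atomic conditions:
  permit type = B: C == B is false
  hour of day (0-23) < 1: 9 < 1 is false
  snow emergency in effect: no → false
  meter paid: yes → true
  commercial vehicle: yes → true
Combine:
[1.2] false OR false = false
[1.3.1] true AND true = true
[1.3] NOT true = false
[1] false OR false OR false = false
[root] NOT false = true
Overall: true → permitted

Permitted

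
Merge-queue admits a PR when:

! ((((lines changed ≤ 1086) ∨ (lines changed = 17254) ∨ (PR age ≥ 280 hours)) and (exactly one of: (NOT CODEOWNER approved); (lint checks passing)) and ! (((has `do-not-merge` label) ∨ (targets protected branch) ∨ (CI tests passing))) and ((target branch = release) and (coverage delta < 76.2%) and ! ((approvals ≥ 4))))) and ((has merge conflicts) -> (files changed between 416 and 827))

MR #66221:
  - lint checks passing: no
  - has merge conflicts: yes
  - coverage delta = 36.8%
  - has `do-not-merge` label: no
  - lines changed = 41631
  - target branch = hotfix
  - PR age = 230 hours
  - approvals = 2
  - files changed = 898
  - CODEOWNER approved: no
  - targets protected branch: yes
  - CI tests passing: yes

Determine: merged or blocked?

Blocked

Atomic conditions:
  lines changed ≤ 1086: 41631 ≤ 1086 is false
  lines changed = 17254: 41631 == 17254 is false
  PR age ≥ 280 hours: 230 ≥ 280 is false
  NOT CODEOWNER approved: no → true
  lint checks passing: no → false
  has `do-not-merge` label: no → false
  targets protected branch: yes → true
  CI tests passing: yes → true
  target branch = release: hotfix == release is false
  coverage delta < 76.2%: 36.8 < 76.2 is true
  approvals ≥ 4: 2 ≥ 4 is false
  has merge conflicts: yes → true
  files changed between 416 and 827: 898 in [416, 827] is false
Combine:
[1.1.1] false OR false OR false = false
[1.1.2] exactly-one(true, false) = true
[1.1.3.1] false OR true OR true = true
[1.1.3] NOT true = false
[1.1.4.3] NOT false = true
[1.1.4] false AND true AND true = false
[1.1] false AND true AND false AND false = false
[1] NOT false = true
[2] true → false = false
[root] true AND false = false
Overall: false → blocked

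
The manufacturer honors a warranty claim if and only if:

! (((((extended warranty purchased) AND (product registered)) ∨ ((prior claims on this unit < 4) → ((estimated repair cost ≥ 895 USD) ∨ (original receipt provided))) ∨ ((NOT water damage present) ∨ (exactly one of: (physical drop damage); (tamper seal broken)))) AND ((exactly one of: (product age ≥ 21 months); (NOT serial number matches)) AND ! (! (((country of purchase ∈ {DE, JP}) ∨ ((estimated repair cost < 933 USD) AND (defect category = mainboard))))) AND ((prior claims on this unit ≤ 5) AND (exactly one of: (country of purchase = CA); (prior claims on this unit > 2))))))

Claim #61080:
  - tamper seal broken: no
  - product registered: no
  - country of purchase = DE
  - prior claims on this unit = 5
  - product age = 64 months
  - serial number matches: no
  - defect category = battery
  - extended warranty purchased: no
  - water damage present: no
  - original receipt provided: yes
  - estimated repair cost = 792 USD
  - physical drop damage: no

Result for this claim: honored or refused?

Honored

Atomic conditions:
  extended warranty purchased: no → false
  product registered: no → false
  prior claims on this unit < 4: 5 < 4 is false
  estimated repair cost ≥ 895 USD: 792 ≥ 895 is false
  original receipt provided: yes → true
  NOT water damage present: no → true
  physical drop damage: no → false
  tamper seal broken: no → false
  product age ≥ 21 months: 64 ≥ 21 is true
  NOT serial number matches: no → true
  country of purchase ∈ {DE, JP}: DE is in the set → true
  estimated repair cost < 933 USD: 792 < 933 is true
  defect category = mainboard: battery == mainboard is false
  prior claims on this unit ≤ 5: 5 ≤ 5 is true
  country of purchase = CA: DE == CA is false
  prior claims on this unit > 2: 5 > 2 is true
Combine:
[1.1.1] false AND false = false
[1.1.2.2] false OR true = true
[1.1.2] false → true (antecedent false ⇒ implication holds) = true
[1.1.3.2] exactly-one(false, false) = false
[1.1.3] true OR false = true
[1.1] false OR true OR true = true
[1.2.1] exactly-one(true, true) = false
[1.2.2.1.1.2] true AND false = false
[1.2.2.1.1] true OR false = true
[1.2.2.1] NOT true = false
[1.2.2] NOT false = true
[1.2.3.2] exactly-one(false, true) = true
[1.2.3] true AND true = true
[1.2] false AND true AND true = false
[1] true AND false = false
[root] NOT false = true
Overall: true → honored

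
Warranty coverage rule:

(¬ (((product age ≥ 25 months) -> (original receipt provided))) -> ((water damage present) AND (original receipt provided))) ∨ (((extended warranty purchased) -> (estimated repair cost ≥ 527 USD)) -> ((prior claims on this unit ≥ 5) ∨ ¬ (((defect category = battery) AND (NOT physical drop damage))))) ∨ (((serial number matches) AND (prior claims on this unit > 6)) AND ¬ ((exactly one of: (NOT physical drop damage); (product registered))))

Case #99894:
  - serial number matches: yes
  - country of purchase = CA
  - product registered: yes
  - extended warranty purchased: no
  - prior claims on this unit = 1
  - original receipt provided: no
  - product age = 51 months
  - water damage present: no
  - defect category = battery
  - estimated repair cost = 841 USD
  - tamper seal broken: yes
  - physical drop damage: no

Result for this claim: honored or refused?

Refused

Atomic conditions:
  product age ≥ 25 months: 51 ≥ 25 is true
  original receipt provided: no → false
  water damage present: no → false
  extended warranty purchased: no → false
  estimated repair cost ≥ 527 USD: 841 ≥ 527 is true
  prior claims on this unit ≥ 5: 1 ≥ 5 is false
  defect category = battery: battery == battery is true
  NOT physical drop damage: no → true
  serial number matches: yes → true
  prior claims on this unit > 6: 1 > 6 is false
  product registered: yes → true
Combine:
[1.1.1] true → false = false
[1.1] NOT false = true
[1.2] false AND false = false
[1] true → false = false
[2.1] false → true (antecedent false ⇒ implication holds) = true
[2.2.2.1] true AND true = true
[2.2.2] NOT true = false
[2.2] false OR false = false
[2] true → false = false
[3.1] true AND false = false
[3.2.1] exactly-one(true, true) = false
[3.2] NOT false = true
[3] false AND true = false
[root] false OR false OR false = false
Overall: false → refused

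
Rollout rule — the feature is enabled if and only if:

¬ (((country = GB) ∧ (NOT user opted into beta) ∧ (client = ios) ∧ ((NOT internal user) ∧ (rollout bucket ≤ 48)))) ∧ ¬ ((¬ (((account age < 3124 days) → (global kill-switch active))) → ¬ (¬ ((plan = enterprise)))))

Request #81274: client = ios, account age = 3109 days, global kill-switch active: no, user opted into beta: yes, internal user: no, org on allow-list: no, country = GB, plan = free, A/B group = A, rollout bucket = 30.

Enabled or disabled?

Atomic conditions:
  country = GB: GB == GB is true
  NOT user opted into beta: yes → false
  client = ios: ios == ios is true
  NOT internal user: no → true
  rollout bucket ≤ 48: 30 ≤ 48 is true
  account age < 3124 days: 3109 < 3124 is true
  global kill-switch active: no → false
  plan = enterprise: free == enterprise is false
Combine:
[1.1.4] true AND true = true
[1.1] true AND false AND true AND true = false
[1] NOT false = true
[2.1.1.1] true → false = false
[2.1.1] NOT false = true
[2.1.2.1] NOT false = true
[2.1.2] NOT true = false
[2.1] true → false = false
[2] NOT false = true
[root] true AND true = true
Overall: true → enabled

Enabled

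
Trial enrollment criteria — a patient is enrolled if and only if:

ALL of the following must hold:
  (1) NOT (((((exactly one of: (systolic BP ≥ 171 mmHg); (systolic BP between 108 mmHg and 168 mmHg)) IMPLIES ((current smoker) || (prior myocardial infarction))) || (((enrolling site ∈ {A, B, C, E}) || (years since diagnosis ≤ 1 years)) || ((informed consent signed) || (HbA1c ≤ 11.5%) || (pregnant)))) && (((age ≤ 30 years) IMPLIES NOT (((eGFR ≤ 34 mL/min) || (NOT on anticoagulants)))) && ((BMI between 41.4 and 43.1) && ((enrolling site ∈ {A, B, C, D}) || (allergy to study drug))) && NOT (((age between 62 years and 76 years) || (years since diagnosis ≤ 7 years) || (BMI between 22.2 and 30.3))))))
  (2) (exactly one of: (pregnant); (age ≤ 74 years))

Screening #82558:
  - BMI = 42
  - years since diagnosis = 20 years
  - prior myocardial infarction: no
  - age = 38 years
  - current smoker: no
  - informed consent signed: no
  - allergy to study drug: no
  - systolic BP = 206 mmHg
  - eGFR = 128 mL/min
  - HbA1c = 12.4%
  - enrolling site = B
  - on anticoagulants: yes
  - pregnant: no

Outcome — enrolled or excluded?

Excluded

Atomic conditions:
  systolic BP ≥ 171 mmHg: 206 ≥ 171 is true
  systolic BP between 108 mmHg and 168 mmHg: 206 in [108, 168] is false
  current smoker: no → false
  prior myocardial infarction: no → false
  enrolling site ∈ {A, B, C, E}: B is in the set → true
  years since diagnosis ≤ 1 years: 20 ≤ 1 is false
  informed consent signed: no → false
  HbA1c ≤ 11.5%: 12.4 ≤ 11.5 is false
  pregnant: no → false
  age ≤ 30 years: 38 ≤ 30 is false
  eGFR ≤ 34 mL/min: 128 ≤ 34 is false
  NOT on anticoagulants: yes → false
  BMI between 41.4 and 43.1: 42 in [41.4, 43.1] is true
  enrolling site ∈ {A, B, C, D}: B is in the set → true
  allergy to study drug: no → false
  age between 62 years and 76 years: 38 in [62, 76] is false
  years since diagnosis ≤ 7 years: 20 ≤ 7 is false
  BMI between 22.2 and 30.3: 42 in [22.2, 30.3] is false
  age ≤ 74 years: 38 ≤ 74 is true
Combine:
[1.1.1.1.1] exactly-one(true, false) = true
[1.1.1.1.2] false OR false = false
[1.1.1.1] true → false = false
[1.1.1.2.1] true OR false = true
[1.1.1.2.2] false OR false OR false = false
[1.1.1.2] true OR false = true
[1.1.1] false OR true = true
[1.1.2.1.2.1] false OR false = false
[1.1.2.1.2] NOT false = true
[1.1.2.1] false → true (antecedent false ⇒ implication holds) = true
[1.1.2.2.2] true OR false = true
[1.1.2.2] true AND true = true
[1.1.2.3.1] false OR false OR false = false
[1.1.2.3] NOT false = true
[1.1.2] true AND true AND true = true
[1.1] true AND true = true
[1] NOT true = false
[2] exactly-one(false, true) = true
[root] false AND true = false
Overall: false → excluded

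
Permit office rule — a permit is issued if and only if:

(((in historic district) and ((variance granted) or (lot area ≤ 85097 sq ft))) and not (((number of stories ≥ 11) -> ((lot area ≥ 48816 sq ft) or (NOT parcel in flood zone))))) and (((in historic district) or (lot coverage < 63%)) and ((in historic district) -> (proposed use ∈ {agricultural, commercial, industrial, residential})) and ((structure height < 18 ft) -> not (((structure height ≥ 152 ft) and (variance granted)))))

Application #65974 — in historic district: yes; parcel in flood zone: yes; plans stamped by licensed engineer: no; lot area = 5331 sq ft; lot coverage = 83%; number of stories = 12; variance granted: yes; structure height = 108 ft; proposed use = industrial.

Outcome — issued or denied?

Issued

Atomic conditions:
  in historic district: yes → true
  variance granted: yes → true
  lot area ≤ 85097 sq ft: 5331 ≤ 85097 is true
  number of stories ≥ 11: 12 ≥ 11 is true
  lot area ≥ 48816 sq ft: 5331 ≥ 48816 is false
  NOT parcel in flood zone: yes → false
  lot coverage < 63%: 83 < 63 is false
  proposed use ∈ {agricultural, commercial, industrial, residential}: industrial is in the set → true
  structure height < 18 ft: 108 < 18 is false
  structure height ≥ 152 ft: 108 ≥ 152 is false
Combine:
[1.1.2] true OR true = true
[1.1] true AND true = true
[1.2.1.2] false OR false = false
[1.2.1] true → false = false
[1.2] NOT false = true
[1] true AND true = true
[2.1] true OR false = true
[2.2] true → true = true
[2.3.2.1] false AND true = false
[2.3.2] NOT false = true
[2.3] false → true (antecedent false ⇒ implication holds) = true
[2] true AND true AND true = true
[root] true AND true = true
Overall: true → issued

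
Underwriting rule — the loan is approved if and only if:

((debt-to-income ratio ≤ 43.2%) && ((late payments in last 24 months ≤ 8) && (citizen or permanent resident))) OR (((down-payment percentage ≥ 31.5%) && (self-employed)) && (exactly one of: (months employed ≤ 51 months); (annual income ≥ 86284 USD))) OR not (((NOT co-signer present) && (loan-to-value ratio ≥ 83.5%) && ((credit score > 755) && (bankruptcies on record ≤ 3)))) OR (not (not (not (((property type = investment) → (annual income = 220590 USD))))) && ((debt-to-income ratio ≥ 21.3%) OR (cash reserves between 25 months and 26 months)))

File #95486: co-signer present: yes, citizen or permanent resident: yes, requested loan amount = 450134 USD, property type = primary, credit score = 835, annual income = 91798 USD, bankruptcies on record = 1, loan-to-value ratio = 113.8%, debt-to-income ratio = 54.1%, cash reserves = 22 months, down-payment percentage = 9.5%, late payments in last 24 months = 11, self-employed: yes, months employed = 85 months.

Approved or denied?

Approved

Atomic conditions:
  debt-to-income ratio ≤ 43.2%: 54.1 ≤ 43.2 is false
  late payments in last 24 months ≤ 8: 11 ≤ 8 is false
  citizen or permanent resident: yes → true
  down-payment percentage ≥ 31.5%: 9.5 ≥ 31.5 is false
  self-employed: yes → true
  months employed ≤ 51 months: 85 ≤ 51 is false
  annual income ≥ 86284 USD: 91798 ≥ 86284 is true
  NOT co-signer present: yes → false
  loan-to-value ratio ≥ 83.5%: 113.8 ≥ 83.5 is true
  credit score > 755: 835 > 755 is true
  bankruptcies on record ≤ 3: 1 ≤ 3 is true
  property type = investment: primary == investment is false
  annual income = 220590 USD: 91798 == 220590 is false
  debt-to-income ratio ≥ 21.3%: 54.1 ≥ 21.3 is true
  cash reserves between 25 months and 26 months: 22 in [25, 26] is false
Combine:
[1.2] false AND true = false
[1] false AND false = false
[2.1] false AND true = false
[2.2] exactly-one(false, true) = true
[2] false AND true = false
[3.1.3] true AND true = true
[3.1] false AND true AND true = false
[3] NOT false = true
[4.1.1.1.1] false → false (antecedent false ⇒ implication holds) = true
[4.1.1.1] NOT true = false
[4.1.1] NOT false = true
[4.1] NOT true = false
[4.2] true OR false = true
[4] false AND true = false
[root] false OR false OR true OR false = true
Overall: true → approved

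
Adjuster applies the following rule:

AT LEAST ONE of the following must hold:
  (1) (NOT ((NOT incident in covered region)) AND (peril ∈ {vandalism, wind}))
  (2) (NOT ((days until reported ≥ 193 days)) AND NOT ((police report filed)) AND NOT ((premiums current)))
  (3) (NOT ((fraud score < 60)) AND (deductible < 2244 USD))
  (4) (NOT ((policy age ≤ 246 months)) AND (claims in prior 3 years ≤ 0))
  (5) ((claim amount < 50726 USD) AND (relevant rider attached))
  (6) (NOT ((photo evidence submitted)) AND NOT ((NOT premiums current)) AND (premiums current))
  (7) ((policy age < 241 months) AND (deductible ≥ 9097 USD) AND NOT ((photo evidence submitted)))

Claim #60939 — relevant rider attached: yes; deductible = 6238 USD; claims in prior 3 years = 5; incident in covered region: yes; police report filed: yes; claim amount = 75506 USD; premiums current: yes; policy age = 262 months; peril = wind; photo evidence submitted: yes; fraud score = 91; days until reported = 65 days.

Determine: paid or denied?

Paid

Atomic conditions:
  NOT incident in covered region: yes → false
  peril ∈ {vandalism, wind}: wind is in the set → true
  days until reported ≥ 193 days: 65 ≥ 193 is false
  police report filed: yes → true
  premiums current: yes → true
  fraud score < 60: 91 < 60 is false
  deductible < 2244 USD: 6238 < 2244 is false
  policy age ≤ 246 months: 262 ≤ 246 is false
  claims in prior 3 years ≤ 0: 5 ≤ 0 is false
  claim amount < 50726 USD: 75506 < 50726 is false
  relevant rider attached: yes → true
  photo evidence submitted: yes → true
  NOT premiums current: yes → false
  policy age < 241 months: 262 < 241 is false
  deductible ≥ 9097 USD: 6238 ≥ 9097 is false
Combine:
[1.1] NOT false = true
[1] true AND true = true
[2.1] NOT false = true
[2.2] NOT true = false
[2.3] NOT true = false
[2] true AND false AND false = false
[3.1] NOT false = true
[3] true AND false = false
[4.1] NOT false = true
[4] true AND false = false
[5] false AND true = false
[6.1] NOT true = false
[6.2] NOT false = true
[6] false AND true AND true = false
[7.3] NOT true = false
[7] false AND false AND false = false
[root] true OR false OR false OR false OR false OR false OR false = true
Overall: true → paid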